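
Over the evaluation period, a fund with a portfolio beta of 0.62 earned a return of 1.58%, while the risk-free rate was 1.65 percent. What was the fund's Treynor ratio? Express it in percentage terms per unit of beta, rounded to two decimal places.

-0.11%

Treynor = (R_P − R_f) / β_P = (1.58% − 1.65%) / 0.6200 = -0.07% / 0.6200 = -0.11%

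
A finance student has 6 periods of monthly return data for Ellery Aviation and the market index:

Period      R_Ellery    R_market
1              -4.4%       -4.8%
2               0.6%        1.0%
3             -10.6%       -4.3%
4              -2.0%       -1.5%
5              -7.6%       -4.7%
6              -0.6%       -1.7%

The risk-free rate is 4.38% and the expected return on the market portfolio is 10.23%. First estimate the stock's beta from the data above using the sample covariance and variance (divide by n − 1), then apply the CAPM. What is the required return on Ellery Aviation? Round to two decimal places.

Mean R_i = (-4.4 + 0.6 − 10.6 − 2.0 − 7.6 − 0.6) / 6 = -4.1000%
Mean R_m = (-4.8 + 1.0 − 4.3 − 1.5 − 4.7 − 1.7) / 6 = -2.6667%
Σ(R_i − R̄_i)(R_m − R̄_m) = 41.4400  ⇒  Cov = 41.4400 / 5 = 8.2880
Σ(R_m − R̄_m)² = 27.0933  ⇒  Var(R_m) = 27.0933 / 5 = 5.4187
β = Cov / Var(R_m) = 8.2880 / 5.4187 = 1.5295
MRP = 10.23% − 4.38% = 5.85%
E(R) = R_f + β × MRP = 4.38% + 1.5295 × 5.85% = 13.33%

13.33%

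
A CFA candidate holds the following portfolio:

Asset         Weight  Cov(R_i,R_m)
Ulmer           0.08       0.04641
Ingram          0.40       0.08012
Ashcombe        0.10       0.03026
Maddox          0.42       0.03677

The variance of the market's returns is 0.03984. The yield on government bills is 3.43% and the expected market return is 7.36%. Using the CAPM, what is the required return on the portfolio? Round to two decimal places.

8.78%

β_Ulmer = 0.04641 / 0.03984 = 1.1649
β_Ingram = 0.08012 / 0.03984 = 2.0110
β_Ashcombe = 0.03026 / 0.03984 = 0.7595
β_Maddox = 0.03677 / 0.03984 = 0.9229
β_P = Σ w_i β_i = 0.08×1.1649 + 0.40×2.0110 + 0.10×0.7595 + 0.42×0.9229 = 1.3612
MRP = 7.36% − 3.43% = 3.93%
E(R_P) = R_f + β_P × MRP = 3.43% + 1.3612 × 3.93% = 8.78%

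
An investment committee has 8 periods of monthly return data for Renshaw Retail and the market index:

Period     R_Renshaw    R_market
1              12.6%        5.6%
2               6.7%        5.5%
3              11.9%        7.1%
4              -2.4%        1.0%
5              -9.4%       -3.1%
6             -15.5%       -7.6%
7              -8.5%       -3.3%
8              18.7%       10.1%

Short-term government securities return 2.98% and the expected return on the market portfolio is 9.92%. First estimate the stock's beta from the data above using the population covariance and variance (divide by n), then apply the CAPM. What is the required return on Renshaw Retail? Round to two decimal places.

16.82%

Mean R_i = (12.6 + 6.7 + 11.9 − 2.4 − 9.4 − 15.5 − 8.5 + 18.7) / 8 = 1.7625%
Mean R_m = (5.6 + 5.5 + 7.1 + 1.0 − 3.1 − 7.6 − 3.3 + 10.1) / 8 = 1.9125%
Σ(R_i − R̄_i)(R_m − R̄_m) = 526.3938  ⇒  Cov = 526.3938 / 8 = 65.7992
Σ(R_m − R̄_m)² = 264.0288  ⇒  Var(R_m) = 264.0288 / 8 = 33.0036
β = Cov / Var(R_m) = 65.7992 / 33.0036 = 1.9937
MRP = 9.92% − 2.98% = 6.94%
E(R) = R_f + β × MRP = 2.98% + 1.9937 × 6.94% = 16.82%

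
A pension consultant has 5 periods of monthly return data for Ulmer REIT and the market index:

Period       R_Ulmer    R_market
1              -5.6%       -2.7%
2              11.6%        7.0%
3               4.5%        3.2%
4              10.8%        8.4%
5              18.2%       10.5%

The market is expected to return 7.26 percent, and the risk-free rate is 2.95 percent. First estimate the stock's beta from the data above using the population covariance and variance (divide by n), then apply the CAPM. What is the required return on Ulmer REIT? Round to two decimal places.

10.30%

Mean R_i = (-5.6 + 11.6 + 4.5 + 10.8 + 18.2) / 5 = 7.9000%
Mean R_m = (-2.7 + 7.0 + 3.2 + 8.4 + 10.5) / 5 = 5.2800%
Σ(R_i − R̄_i)(R_m − R̄_m) = 183.9800  ⇒  Cov = 183.9800 / 5 = 36.7960
Σ(R_m − R̄_m)² = 107.9480  ⇒  Var(R_m) = 107.9480 / 5 = 21.5896
β = Cov / Var(R_m) = 36.7960 / 21.5896 = 1.7043
MRP = 7.26% − 2.95% = 4.31%
E(R) = R_f + β × MRP = 2.95% + 1.7043 × 4.31% = 10.30%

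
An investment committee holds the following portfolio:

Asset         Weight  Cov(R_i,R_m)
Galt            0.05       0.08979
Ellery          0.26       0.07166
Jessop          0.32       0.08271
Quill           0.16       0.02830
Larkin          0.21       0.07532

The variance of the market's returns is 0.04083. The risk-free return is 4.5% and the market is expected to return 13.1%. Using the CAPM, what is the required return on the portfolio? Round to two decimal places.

β_Galt = 0.08979 / 0.04083 = 2.1991
β_Ellery = 0.07166 / 0.04083 = 1.7551
β_Jessop = 0.08271 / 0.04083 = 2.0257
β_Quill = 0.02830 / 0.04083 = 0.6931
β_Larkin = 0.07532 / 0.04083 = 1.8447
β_P = Σ w_i β_i = 0.05×2.1991 + 0.26×1.7551 + 0.32×2.0257 + 0.16×0.6931 + 0.21×1.8447 = 1.7128
MRP = 13.1% − 4.5% = 8.60%
E(R_P) = R_f + β_P × MRP = 4.5% + 1.7128 × 8.6% = 19.23%

19.23%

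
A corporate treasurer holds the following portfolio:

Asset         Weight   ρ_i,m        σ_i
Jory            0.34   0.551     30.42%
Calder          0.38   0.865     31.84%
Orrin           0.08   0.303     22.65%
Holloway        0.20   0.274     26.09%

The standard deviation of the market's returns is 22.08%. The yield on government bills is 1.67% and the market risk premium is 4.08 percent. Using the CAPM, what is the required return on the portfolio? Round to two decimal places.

5.02%

β_Jory = 0.551 × 30.42% / 22.08% = 0.7591
β_Calder = 0.865 × 31.84% / 22.08% = 1.2474
β_Orrin = 0.303 × 22.65% / 22.08% = 0.3108
β_Holloway = 0.274 × 26.09% / 22.08% = 0.3238
β_P = Σ w_i β_i = 0.34×0.7591 + 0.38×1.2474 + 0.08×0.3108 + 0.20×0.3238 = 0.8217
E(R_P) = R_f + β_P × MRP = 1.67% + 0.8217 × 4.08% = 5.02%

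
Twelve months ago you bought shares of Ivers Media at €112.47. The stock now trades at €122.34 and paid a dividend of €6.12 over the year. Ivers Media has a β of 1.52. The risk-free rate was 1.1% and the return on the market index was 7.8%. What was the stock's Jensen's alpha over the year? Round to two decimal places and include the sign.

+2.93%

Realised HPR = (P1 + D1 − P0) / P0 = (122.34 + 6.12 − 112.47) / 112.47 = 15.99 / 112.47 = 14.2171%
MRP = 7.8% − 1.1% = 6.70%
CAPM required = R_f + β·MRP = 1.1% + 1.52 × 6.7% = 11.2840%
α = realised − required = 14.2171% − 11.2840% = +2.93%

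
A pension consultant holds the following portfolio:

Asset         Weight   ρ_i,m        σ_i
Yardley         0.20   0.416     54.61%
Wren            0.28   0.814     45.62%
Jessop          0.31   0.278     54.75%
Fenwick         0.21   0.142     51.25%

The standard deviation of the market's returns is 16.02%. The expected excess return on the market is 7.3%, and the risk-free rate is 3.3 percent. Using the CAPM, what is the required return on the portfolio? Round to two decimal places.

12.95%

β_Yardley = 0.416 × 54.61% / 16.02% = 1.4181
β_Wren = 0.814 × 45.62% / 16.02% = 2.3180
β_Jessop = 0.278 × 54.75% / 16.02% = 0.9501
β_Fenwick = 0.142 × 51.25% / 16.02% = 0.4543
β_P = Σ w_i β_i = 0.20×1.4181 + 0.28×2.3180 + 0.31×0.9501 + 0.21×0.4543 = 1.3226
E(R_P) = R_f + β_P × MRP = 3.3% + 1.3226 × 7.3% = 12.95%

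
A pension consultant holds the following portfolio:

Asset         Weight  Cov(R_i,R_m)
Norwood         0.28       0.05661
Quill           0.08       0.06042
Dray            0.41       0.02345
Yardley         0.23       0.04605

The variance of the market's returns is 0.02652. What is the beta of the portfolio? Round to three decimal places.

β_Norwood = 0.05661 / 0.02652 = 2.1346
β_Quill = 0.06042 / 0.02652 = 2.2783
β_Dray = 0.02345 / 0.02652 = 0.8842
β_Yardley = 0.04605 / 0.02652 = 1.7364
β_P = Σ w_i β_i = 0.28×2.1346 + 0.08×2.2783 + 0.41×0.8842 + 0.23×1.7364 = 1.5418

1.542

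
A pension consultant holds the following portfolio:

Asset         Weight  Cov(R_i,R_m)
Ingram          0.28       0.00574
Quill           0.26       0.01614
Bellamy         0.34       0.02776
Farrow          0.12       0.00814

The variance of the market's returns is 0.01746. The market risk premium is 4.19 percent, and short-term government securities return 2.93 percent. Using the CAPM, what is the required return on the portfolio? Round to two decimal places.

6.82%

β_Ingram = 0.00574 / 0.01746 = 0.3288
β_Quill = 0.01614 / 0.01746 = 0.9244
β_Bellamy = 0.02776 / 0.01746 = 1.5899
β_Farrow = 0.00814 / 0.01746 = 0.4662
β_P = Σ w_i β_i = 0.28×0.3288 + 0.26×0.9244 + 0.34×1.5899 + 0.12×0.4662 = 0.9289
E(R_P) = R_f + β_P × MRP = 2.93% + 0.9289 × 4.19% = 6.82%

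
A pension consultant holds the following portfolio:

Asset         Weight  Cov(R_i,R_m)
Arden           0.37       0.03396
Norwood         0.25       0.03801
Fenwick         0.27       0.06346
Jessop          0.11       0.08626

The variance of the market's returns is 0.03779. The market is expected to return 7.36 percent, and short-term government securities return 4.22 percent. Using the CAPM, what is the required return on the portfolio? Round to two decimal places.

β_Arden = 0.03396 / 0.03779 = 0.8987
β_Norwood = 0.03801 / 0.03779 = 1.0058
β_Fenwick = 0.06346 / 0.03779 = 1.6793
β_Jessop = 0.08626 / 0.03779 = 2.2826
β_P = Σ w_i β_i = 0.37×0.8987 + 0.25×1.0058 + 0.27×1.6793 + 0.11×2.2826 = 1.2885
MRP = 7.36% − 4.22% = 3.14%
E(R_P) = R_f + β_P × MRP = 4.22% + 1.2885 × 3.14% = 8.27%

8.27%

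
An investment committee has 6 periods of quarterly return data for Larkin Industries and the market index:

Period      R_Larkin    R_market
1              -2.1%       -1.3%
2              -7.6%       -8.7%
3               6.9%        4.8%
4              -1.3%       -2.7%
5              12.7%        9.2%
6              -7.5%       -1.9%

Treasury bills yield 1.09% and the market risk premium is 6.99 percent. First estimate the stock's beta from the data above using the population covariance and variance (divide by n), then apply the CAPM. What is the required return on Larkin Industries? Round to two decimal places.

9.54%

Mean R_i = (-2.1 − 7.6 + 6.9 − 1.3 + 12.7 − 7.5) / 6 = 0.1833%
Mean R_m = (-1.3 − 8.7 + 4.8 − 2.7 + 9.2 − 1.9) / 6 = -0.1000%
Σ(R_i − R̄_i)(R_m − R̄_m) = 236.6800  ⇒  Cov = 236.6800 / 6 = 39.4467
Σ(R_m − R̄_m)² = 195.9000  ⇒  Var(R_m) = 195.9000 / 6 = 32.6500
β = Cov / Var(R_m) = 39.4467 / 32.6500 = 1.2082
E(R) = R_f + β × MRP = 1.09% + 1.2082 × 6.99% = 9.54%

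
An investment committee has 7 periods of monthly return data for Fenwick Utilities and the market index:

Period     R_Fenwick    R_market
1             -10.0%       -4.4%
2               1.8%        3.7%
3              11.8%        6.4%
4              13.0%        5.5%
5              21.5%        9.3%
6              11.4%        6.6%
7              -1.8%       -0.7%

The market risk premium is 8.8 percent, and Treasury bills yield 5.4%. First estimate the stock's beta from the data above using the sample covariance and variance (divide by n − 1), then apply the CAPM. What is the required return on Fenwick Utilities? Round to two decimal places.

Mean R_i = (-10.0 + 1.8 + 11.8 + 13.0 + 21.5 + 11.4 − 1.8) / 7 = 6.8143%
Mean R_m = (-4.4 + 3.7 + 6.4 + 5.5 + 9.3 + 6.6 − 0.7) / 7 = 3.7714%
Σ(R_i − R̄_i)(R_m − R̄_m) = 294.2329  ⇒  Cov = 294.2329 / 6 = 49.0388
Σ(R_m − R̄_m)² = 135.2343  ⇒  Var(R_m) = 135.2343 / 6 = 22.5391
β = Cov / Var(R_m) = 49.0388 / 22.5391 = 2.1757
E(R) = R_f + β × MRP = 5.4% + 2.1757 × 8.8% = 24.55%

24.55%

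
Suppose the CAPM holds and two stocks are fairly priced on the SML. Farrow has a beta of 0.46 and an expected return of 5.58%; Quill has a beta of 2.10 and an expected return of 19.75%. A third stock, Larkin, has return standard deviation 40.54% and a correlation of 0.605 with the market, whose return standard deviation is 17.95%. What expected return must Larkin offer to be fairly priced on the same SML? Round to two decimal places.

13.41%

MRP = (19.75% − 5.58%) / (2.10 − 0.46) = 8.6402%
R_f = 5.58% − 0.46 × 8.6402% = 1.6055%
β_Larkin = ρ·σ_i/σ_m = 0.605 × 40.54 / 17.95 = 1.3664
E(R_Larkin) = R_f + β × MRP = 1.6055% + 1.3664 × 8.6402% = 13.41%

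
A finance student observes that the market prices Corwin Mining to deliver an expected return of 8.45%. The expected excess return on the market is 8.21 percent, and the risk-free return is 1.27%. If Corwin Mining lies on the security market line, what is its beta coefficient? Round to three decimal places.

β = (E(R) − R_f) / MRP = (8.45% − 1.27%) / 8.21% = 7.18% / 8.21% = 0.875

0.875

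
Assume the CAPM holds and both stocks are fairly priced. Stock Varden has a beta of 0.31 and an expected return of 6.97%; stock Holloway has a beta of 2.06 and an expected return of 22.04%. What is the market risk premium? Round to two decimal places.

8.61%

Both satisfy E(R) = R_f + β·MRP, so the slope of the SML is
MRP = (22.04% − 6.97%) / (2.06 − 0.31) = 15.07% / 1.75 = 8.6114%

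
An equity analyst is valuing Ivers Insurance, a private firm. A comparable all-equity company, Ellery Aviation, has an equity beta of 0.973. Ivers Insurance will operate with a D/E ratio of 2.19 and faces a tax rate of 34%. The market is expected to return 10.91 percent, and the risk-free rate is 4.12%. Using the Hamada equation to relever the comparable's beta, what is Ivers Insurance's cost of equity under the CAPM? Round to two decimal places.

20.28%

β_L = β_U × [1 + (1 − t)(D/E)] = 0.973 × [1 + (1 − 0.34) × 2.19]
    = 0.973 × [1 + 0.66 × 2.19] = 0.973 × 2.4454 = 2.3794
MRP = 10.91% − 4.12% = 6.79%
E(R) = R_f + β_L × MRP = 4.12% + 2.3794 × 6.79% = 20.28%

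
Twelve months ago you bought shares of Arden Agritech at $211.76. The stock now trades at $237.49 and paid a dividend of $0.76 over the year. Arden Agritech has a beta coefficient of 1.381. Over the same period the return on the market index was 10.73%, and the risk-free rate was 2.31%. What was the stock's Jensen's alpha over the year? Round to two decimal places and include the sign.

Realised HPR = (P1 + D1 − P0) / P0 = (237.49 + 0.76 − 211.76) / 211.76 = 26.49 / 211.76 = 12.5094%
MRP = 10.73% − 2.31% = 8.42%
CAPM required = R_f + β·MRP = 2.31% + 1.381 × 8.42% = 13.93802%
α = realised − required = 12.5094% − 13.93802% = -1.43%

-1.43%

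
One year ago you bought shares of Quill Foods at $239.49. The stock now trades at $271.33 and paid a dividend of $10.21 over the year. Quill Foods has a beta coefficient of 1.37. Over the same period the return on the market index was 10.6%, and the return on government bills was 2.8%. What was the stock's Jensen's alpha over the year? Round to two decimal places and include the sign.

+4.07%

Realised HPR = (P1 + D1 − P0) / P0 = (271.33 + 10.21 − 239.49) / 239.49 = 42.05 / 239.49 = 17.5581%
MRP = 10.6% − 2.8% = 7.80%
CAPM required = R_f + β·MRP = 2.8% + 1.37 × 7.8% = 13.4860%
α = realised − required = 17.5581% − 13.4860% = +4.07%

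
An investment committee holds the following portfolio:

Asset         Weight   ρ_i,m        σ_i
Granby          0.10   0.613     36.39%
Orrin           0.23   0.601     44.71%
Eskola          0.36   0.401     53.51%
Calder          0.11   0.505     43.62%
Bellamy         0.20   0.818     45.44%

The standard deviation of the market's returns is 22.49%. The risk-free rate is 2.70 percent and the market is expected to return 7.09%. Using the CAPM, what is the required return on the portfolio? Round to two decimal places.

β_Granby = 0.613 × 36.39% / 22.49% = 0.9919
β_Orrin = 0.601 × 44.71% / 22.49% = 1.1948
β_Eskola = 0.401 × 53.51% / 22.49% = 0.9541
β_Calder = 0.505 × 43.62% / 22.49% = 0.9795
β_Bellamy = 0.818 × 45.44% / 22.49% = 1.6527
β_P = Σ w_i β_i = 0.10×0.9919 + 0.23×1.1948 + 0.36×0.9541 + 0.11×0.9795 + 0.20×1.6527 = 1.1558
MRP = 7.09% − 2.70% = 4.39%
E(R_P) = R_f + β_P × MRP = 2.70% + 1.1558 × 4.39% = 7.77%

7.77%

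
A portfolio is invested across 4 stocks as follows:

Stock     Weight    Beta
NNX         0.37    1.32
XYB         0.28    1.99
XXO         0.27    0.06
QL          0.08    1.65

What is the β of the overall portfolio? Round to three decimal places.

β_P = Σ w_i β_i = 0.37×1.32 + 0.28×1.99 + 0.27×0.06 + 0.08×1.65 = 1.1938

1.194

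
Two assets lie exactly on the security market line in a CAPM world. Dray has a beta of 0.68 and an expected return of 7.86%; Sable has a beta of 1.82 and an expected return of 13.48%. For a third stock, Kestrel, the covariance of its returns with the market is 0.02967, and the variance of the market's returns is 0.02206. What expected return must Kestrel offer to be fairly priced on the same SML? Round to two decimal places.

MRP = (13.48% − 7.86%) / (1.82 − 0.68) = 4.9298%
R_f = 7.86% − 0.68 × 4.9298% = 4.5077%
β_Kestrel = Cov / Var(R_m) = 0.02967 / 0.02206 = 1.3450
E(R_Kestrel) = R_f + β × MRP = 4.5077% + 1.3450 × 4.9298% = 11.14%

11.14%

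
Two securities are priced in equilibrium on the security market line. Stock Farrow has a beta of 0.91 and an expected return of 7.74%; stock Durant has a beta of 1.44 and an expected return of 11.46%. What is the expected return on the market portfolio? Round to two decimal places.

8.37%

Both satisfy E(R) = R_f + β·MRP, so the slope of the SML is
MRP = (11.46% − 7.74%) / (1.44 − 0.91) = 3.72% / 0.53 = 7.0189%
R_f = E(R_Farrow) − β_Farrow·MRP = 7.74% − 0.91 × 7.0189% = 1.3528%
E(R_m) = R_f + MRP = 1.3528% + 7.0189% = 8.37%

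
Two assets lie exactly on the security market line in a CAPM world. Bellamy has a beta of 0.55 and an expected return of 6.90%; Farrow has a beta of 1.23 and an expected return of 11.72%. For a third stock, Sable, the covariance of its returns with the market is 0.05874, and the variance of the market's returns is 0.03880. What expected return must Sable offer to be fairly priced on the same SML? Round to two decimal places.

MRP = (11.72% − 6.90%) / (1.23 − 0.55) = 7.0882%
R_f = 6.90% − 0.55 × 7.0882% = 3.0015%
β_Sable = Cov / Var(R_m) = 0.05874 / 0.03880 = 1.5139
E(R_Sable) = R_f + β × MRP = 3.0015% + 1.5139 × 7.0882% = 13.73%

13.73%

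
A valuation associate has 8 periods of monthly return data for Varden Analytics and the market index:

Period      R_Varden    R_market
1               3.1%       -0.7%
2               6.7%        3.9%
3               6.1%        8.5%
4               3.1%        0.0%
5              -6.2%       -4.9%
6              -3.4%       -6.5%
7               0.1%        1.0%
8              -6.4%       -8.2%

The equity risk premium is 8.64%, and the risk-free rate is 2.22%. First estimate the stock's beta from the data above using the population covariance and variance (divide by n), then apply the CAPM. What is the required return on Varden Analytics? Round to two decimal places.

9.54%

Mean R_i = (3.1 + 6.7 + 6.1 + 3.1 − 6.2 − 3.4 + 0.1 − 6.4) / 8 = 0.3875%
Mean R_m = (-0.7 + 3.9 + 8.5 + 0.0 − 4.9 − 6.5 + 1.0 − 8.2) / 8 = -0.8625%
Σ(R_i − R̄_i)(R_m − R̄_m) = 183.5438  ⇒  Cov = 183.5438 / 8 = 22.9430
Σ(R_m − R̄_m)² = 216.4988  ⇒  Var(R_m) = 216.4988 / 8 = 27.0624
β = Cov / Var(R_m) = 22.9430 / 27.0624 = 0.8478
E(R) = R_f + β × MRP = 2.22% + 0.8478 × 8.64% = 9.54%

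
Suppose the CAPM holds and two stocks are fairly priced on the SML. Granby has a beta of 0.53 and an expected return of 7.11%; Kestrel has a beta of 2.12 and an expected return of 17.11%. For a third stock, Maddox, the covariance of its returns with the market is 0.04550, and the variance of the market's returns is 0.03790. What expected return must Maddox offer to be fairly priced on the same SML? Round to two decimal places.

11.33%

MRP = (17.11% − 7.11%) / (2.12 − 0.53) = 6.2893%
R_f = 7.11% − 0.53 × 6.2893% = 3.7767%
β_Maddox = Cov / Var(R_m) = 0.04550 / 0.03790 = 1.2005
E(R_Maddox) = R_f + β × MRP = 3.7767% + 1.2005 × 6.2893% = 11.33%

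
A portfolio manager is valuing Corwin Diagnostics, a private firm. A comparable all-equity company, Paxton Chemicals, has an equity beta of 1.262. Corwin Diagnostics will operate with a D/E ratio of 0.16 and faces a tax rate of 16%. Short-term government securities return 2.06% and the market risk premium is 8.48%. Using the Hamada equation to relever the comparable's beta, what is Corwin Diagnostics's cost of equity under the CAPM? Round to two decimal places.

14.20%

β_L = β_U × [1 + (1 − t)(D/E)] = 1.262 × [1 + (1 − 0.16) × 0.16]
    = 1.262 × [1 + 0.84 × 0.16] = 1.262 × 1.1344 = 1.4316
E(R) = R_f + β_L × MRP = 2.06% + 1.4316 × 8.48% = 14.20%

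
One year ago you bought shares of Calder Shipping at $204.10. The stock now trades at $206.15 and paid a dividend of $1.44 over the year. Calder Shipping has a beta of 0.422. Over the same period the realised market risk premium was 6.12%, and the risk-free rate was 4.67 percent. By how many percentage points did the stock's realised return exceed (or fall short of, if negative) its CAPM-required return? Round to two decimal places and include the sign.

-5.54%

Realised HPR = (P1 + D1 − P0) / P0 = (206.15 + 1.44 − 204.10) / 204.10 = 3.49 / 204.10 = 1.7099%
CAPM required = R_f + β·MRP = 4.67% + 0.422 × 6.12% = 7.25264%
α = realised − required = 1.7099% − 7.25264% = -5.54%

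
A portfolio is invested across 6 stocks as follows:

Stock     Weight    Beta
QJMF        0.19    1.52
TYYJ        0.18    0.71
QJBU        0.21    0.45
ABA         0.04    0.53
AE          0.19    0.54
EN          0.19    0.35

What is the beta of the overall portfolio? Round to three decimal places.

0.701

β_P = Σ w_i β_i = 0.19×1.52 + 0.18×0.71 + 0.21×0.45 + 0.04×0.53 + 0.19×0.54 + 0.19×0.35 = 0.7014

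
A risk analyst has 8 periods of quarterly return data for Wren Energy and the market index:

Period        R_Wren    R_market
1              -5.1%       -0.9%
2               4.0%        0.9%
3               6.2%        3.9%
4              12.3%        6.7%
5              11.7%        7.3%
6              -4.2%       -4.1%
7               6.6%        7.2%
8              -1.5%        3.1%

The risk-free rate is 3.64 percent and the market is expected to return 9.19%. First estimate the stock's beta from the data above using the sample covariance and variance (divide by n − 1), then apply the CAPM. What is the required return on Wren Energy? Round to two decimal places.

Mean R_i = (-5.1 + 4.0 + 6.2 + 12.3 + 11.7 − 4.2 + 6.6 − 1.5) / 8 = 3.7500%
Mean R_m = (-0.9 + 0.9 + 3.9 + 6.7 + 7.3 − 4.1 + 7.2 + 3.1) / 8 = 3.0125%
Σ(R_i − R̄_i)(R_m − R̄_m) = 169.9050  ⇒  Cov = 169.9050 / 7 = 24.2721
Σ(R_m − R̄_m)² = 120.6688  ⇒  Var(R_m) = 120.6688 / 7 = 17.2384
β = Cov / Var(R_m) = 24.2721 / 17.2384 = 1.4080
MRP = 9.19% − 3.64% = 5.55%
E(R) = R_f + β × MRP = 3.64% + 1.4080 × 5.55% = 11.45%

11.45%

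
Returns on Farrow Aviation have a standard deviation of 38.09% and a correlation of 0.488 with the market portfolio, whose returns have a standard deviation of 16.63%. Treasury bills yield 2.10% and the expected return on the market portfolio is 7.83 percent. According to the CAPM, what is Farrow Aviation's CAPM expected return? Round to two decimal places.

8.50%

β = ρ × σ_i / σ_m = 0.488 × 38.09% / 16.63% = 1.1177
MRP = 7.83% − 2.10% = 5.73%
E(R) = 2.10% + 1.1177 × 5.73% = 8.50%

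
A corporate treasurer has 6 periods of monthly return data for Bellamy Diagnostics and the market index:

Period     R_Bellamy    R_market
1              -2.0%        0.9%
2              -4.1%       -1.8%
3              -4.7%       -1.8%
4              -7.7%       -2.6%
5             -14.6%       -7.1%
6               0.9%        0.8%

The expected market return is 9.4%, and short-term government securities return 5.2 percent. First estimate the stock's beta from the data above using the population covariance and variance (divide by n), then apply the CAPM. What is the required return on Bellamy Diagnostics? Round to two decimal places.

Mean R_i = (-2.0 − 4.1 − 4.7 − 7.7 − 14.6 + 0.9) / 6 = -5.3667%
Mean R_m = (0.9 − 1.8 − 1.8 − 2.6 − 7.1 + 0.8) / 6 = -1.9333%
Σ(R_i − R̄_i)(R_m − R̄_m) = 76.1867  ⇒  Cov = 76.1867 / 6 = 12.6978
Σ(R_m − R̄_m)² = 42.6733  ⇒  Var(R_m) = 42.6733 / 6 = 7.1122
β = Cov / Var(R_m) = 12.6978 / 7.1122 = 1.7854
MRP = 9.4% − 5.2% = 4.20%
E(R) = R_f + β × MRP = 5.2% + 1.7854 × 4.2% = 12.70%

12.70%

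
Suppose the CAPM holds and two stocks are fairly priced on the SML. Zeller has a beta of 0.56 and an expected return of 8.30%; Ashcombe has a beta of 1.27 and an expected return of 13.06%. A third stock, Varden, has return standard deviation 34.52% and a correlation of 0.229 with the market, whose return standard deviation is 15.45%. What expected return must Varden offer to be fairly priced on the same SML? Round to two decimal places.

7.98%

MRP = (13.06% − 8.30%) / (1.27 − 0.56) = 6.7042%
R_f = 8.30% − 0.56 × 6.7042% = 4.5456%
β_Varden = ρ·σ_i/σ_m = 0.229 × 34.52 / 15.45 = 0.5117
E(R_Varden) = R_f + β × MRP = 4.5456% + 0.5117 × 6.7042% = 7.98%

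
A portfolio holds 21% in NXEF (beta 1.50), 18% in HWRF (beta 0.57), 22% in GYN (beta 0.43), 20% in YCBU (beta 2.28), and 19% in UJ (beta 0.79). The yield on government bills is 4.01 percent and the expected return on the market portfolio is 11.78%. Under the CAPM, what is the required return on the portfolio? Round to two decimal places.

12.70%

β_P = Σ w_i β_i = 0.21×1.50 + 0.18×0.57 + 0.22×0.43 + 0.20×2.28 + 0.19×0.79 = 1.1183
MRP = 11.78% − 4.01% = 7.77%
E(R_P) = R_f + β_P × MRP = 4.01% + 1.1183 × 7.77% = 12.70%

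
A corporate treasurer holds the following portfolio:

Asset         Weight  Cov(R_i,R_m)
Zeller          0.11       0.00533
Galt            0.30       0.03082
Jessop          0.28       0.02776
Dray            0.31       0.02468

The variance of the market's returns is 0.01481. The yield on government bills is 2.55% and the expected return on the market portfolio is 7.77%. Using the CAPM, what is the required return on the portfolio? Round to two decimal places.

β_Zeller = 0.00533 / 0.01481 = 0.3599
β_Galt = 0.03082 / 0.01481 = 2.0810
β_Jessop = 0.02776 / 0.01481 = 1.8744
β_Dray = 0.02468 / 0.01481 = 1.6664
β_P = Σ w_i β_i = 0.11×0.3599 + 0.30×2.0810 + 0.28×1.8744 + 0.31×1.6664 = 1.7053
MRP = 7.77% − 2.55% = 5.22%
E(R_P) = R_f + β_P × MRP = 2.55% + 1.7053 × 5.22% = 11.45%

11.45%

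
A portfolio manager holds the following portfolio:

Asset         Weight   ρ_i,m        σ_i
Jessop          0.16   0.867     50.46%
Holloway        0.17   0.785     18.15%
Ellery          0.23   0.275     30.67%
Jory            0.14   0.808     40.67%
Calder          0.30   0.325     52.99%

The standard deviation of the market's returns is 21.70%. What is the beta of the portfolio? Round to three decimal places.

0.974

β_Jessop = 0.867 × 50.46% / 21.70% = 2.0161
β_Holloway = 0.785 × 18.15% / 21.70% = 0.6566
β_Ellery = 0.275 × 30.67% / 21.70% = 0.3887
β_Jory = 0.808 × 40.67% / 21.70% = 1.5143
β_Calder = 0.325 × 52.99% / 21.70% = 0.7936
β_P = Σ w_i β_i = 0.16×2.0161 + 0.17×0.6566 + 0.23×0.3887 + 0.14×1.5143 + 0.30×0.7936 = 0.9737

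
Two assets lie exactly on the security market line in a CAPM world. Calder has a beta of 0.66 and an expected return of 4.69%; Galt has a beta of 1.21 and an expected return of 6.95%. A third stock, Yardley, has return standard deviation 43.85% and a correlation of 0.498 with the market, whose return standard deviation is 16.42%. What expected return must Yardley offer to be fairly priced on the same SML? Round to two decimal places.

7.44%

MRP = (6.95% − 4.69%) / (1.21 − 0.66) = 4.1091%
R_f = 4.69% − 0.66 × 4.1091% = 1.9780%
β_Yardley = ρ·σ_i/σ_m = 0.498 × 43.85 / 16.42 = 1.3299
E(R_Yardley) = R_f + β × MRP = 1.9780% + 1.3299 × 4.1091% = 7.44%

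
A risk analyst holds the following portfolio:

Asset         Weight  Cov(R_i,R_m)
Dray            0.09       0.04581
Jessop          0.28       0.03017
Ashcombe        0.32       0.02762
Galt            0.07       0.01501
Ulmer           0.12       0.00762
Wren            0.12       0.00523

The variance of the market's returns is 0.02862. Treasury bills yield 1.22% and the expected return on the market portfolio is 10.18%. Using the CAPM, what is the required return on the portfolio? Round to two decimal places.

β_Dray = 0.04581 / 0.02862 = 1.6006
β_Jessop = 0.03017 / 0.02862 = 1.0542
β_Ashcombe = 0.02762 / 0.02862 = 0.9651
β_Galt = 0.01501 / 0.02862 = 0.5245
β_Ulmer = 0.00762 / 0.02862 = 0.2662
β_Wren = 0.00523 / 0.02862 = 0.1827
β_P = Σ w_i β_i = 0.09×1.6006 + 0.28×1.0542 + 0.32×0.9651 + 0.07×0.5245 + 0.12×0.2662 + 0.12×0.1827 = 0.8386
MRP = 10.18% − 1.22% = 8.96%
E(R_P) = R_f + β_P × MRP = 1.22% + 0.8386 × 8.96% = 8.73%

8.73%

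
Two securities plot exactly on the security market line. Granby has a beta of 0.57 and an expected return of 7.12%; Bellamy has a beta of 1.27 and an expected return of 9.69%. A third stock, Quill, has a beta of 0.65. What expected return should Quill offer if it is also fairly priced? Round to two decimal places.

7.41%

MRP (SML slope) = (9.69% − 7.12%) / (1.27 − 0.57) = 2.57% / 0.70 = 3.6714%
R_f (intercept) = 7.12% − 0.57 × 3.6714% = 5.0273%
E(R_Quill) = R_f + β × MRP = 5.0273% + 0.65 × 3.6714% = 7.41%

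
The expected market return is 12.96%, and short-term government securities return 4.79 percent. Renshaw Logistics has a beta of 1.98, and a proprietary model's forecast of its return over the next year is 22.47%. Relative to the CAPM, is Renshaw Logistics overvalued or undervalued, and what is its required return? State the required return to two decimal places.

MRP = 12.96% − 4.79% = 8.17%
Required return = R_f + β·MRP = 4.79% + 1.98 × 8.17% = 20.97%
Forecast 22.47% > required 20.97% → the stock plots above the SML → undervalued.

Undervalued; required return 20.97%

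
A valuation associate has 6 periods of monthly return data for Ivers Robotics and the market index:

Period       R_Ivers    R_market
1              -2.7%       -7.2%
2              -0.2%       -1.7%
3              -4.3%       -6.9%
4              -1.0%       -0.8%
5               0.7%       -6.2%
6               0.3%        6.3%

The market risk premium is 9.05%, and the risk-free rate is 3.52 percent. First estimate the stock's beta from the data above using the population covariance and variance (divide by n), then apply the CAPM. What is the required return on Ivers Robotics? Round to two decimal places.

Mean R_i = (-2.7 − 0.2 − 4.3 − 1.0 + 0.7 + 0.3) / 6 = -1.2000%
Mean R_m = (-7.2 − 1.7 − 6.9 − 0.8 − 6.2 + 6.3) / 6 = -2.7500%
Σ(R_i − R̄_i)(R_m − R̄_m) = 28.0000  ⇒  Cov = 28.0000 / 6 = 4.6667
Σ(R_m − R̄_m)² = 135.7350  ⇒  Var(R_m) = 135.7350 / 6 = 22.6225
β = Cov / Var(R_m) = 4.6667 / 22.6225 = 0.2063
E(R) = R_f + β × MRP = 3.52% + 0.2063 × 9.05% = 5.39%

5.39%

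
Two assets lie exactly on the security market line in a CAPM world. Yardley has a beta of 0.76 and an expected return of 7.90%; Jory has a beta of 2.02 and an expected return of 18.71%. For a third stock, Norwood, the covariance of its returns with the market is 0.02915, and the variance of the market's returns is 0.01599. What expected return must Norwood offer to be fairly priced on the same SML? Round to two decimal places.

17.02%

MRP = (18.71% − 7.90%) / (2.02 − 0.76) = 8.5794%
R_f = 7.90% − 0.76 × 8.5794% = 1.3797%
β_Norwood = Cov / Var(R_m) = 0.02915 / 0.01599 = 1.8230
E(R_Norwood) = R_f + β × MRP = 1.3797% + 1.8230 × 8.5794% = 17.02%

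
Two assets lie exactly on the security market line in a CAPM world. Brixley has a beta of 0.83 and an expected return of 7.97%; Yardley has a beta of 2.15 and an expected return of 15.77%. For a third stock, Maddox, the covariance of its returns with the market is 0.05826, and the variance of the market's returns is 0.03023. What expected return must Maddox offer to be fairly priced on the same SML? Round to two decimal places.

MRP = (15.77% − 7.97%) / (2.15 − 0.83) = 5.9091%
R_f = 7.97% − 0.83 × 5.9091% = 3.0654%
β_Maddox = Cov / Var(R_m) = 0.05826 / 0.03023 = 1.9272
E(R_Maddox) = R_f + β × MRP = 3.0654% + 1.9272 × 5.9091% = 14.45%

14.45%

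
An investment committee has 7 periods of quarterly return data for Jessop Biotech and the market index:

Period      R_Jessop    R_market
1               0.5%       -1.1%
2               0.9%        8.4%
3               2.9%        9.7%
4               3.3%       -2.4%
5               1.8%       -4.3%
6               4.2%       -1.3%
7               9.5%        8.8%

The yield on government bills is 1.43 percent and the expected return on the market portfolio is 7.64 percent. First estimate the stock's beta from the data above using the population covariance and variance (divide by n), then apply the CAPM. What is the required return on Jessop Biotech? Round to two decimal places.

Mean R_i = (0.5 + 0.9 + 2.9 + 3.3 + 1.8 + 4.2 + 9.5) / 7 = 3.3000%
Mean R_m = (-1.1 + 8.4 + 9.7 − 2.4 − 4.3 − 1.3 + 8.8) / 7 = 2.5429%
Σ(R_i − R̄_i)(R_m − R̄_m) = 38.8800  ⇒  Cov = 38.8800 / 7 = 5.5543
Σ(R_m − R̄_m)² = 223.9771  ⇒  Var(R_m) = 223.9771 / 7 = 31.9967
β = Cov / Var(R_m) = 5.5543 / 31.9967 = 0.1736
MRP = 7.64% − 1.43% = 6.21%
E(R) = R_f + β × MRP = 1.43% + 0.1736 × 6.21% = 2.51%

2.51%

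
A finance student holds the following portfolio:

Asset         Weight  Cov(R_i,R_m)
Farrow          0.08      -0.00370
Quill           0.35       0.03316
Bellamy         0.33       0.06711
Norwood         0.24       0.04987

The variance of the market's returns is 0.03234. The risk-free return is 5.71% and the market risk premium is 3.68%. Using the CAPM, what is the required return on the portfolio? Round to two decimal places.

10.88%

β_Farrow = -0.00370 / 0.03234 = -0.1144
β_Quill = 0.03316 / 0.03234 = 1.0254
β_Bellamy = 0.06711 / 0.03234 = 2.0751
β_Norwood = 0.04987 / 0.03234 = 1.5421
β_P = Σ w_i β_i = 0.08×-0.1144 + 0.35×1.0254 + 0.33×2.0751 + 0.24×1.5421 = 1.4046
E(R_P) = R_f + β_P × MRP = 5.71% + 1.4046 × 3.68% = 10.88%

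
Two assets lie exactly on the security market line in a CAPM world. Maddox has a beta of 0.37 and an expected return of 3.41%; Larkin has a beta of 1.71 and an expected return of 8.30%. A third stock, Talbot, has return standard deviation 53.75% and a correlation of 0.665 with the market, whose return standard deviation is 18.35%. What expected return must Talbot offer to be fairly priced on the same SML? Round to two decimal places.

9.17%

MRP = (8.30% − 3.41%) / (1.71 − 0.37) = 3.6493%
R_f = 3.41% − 0.37 × 3.6493% = 2.0598%
β_Talbot = ρ·σ_i/σ_m = 0.665 × 53.75 / 18.35 = 1.9479
E(R_Talbot) = R_f + β × MRP = 2.0598% + 1.9479 × 3.6493% = 9.17%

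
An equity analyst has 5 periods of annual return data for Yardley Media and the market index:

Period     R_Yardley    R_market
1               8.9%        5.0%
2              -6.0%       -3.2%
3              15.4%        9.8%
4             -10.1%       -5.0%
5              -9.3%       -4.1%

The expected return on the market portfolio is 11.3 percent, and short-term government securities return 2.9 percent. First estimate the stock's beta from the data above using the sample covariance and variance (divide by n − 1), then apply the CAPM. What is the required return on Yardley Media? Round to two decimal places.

17.75%

Mean R_i = (8.9 − 6.0 + 15.4 − 10.1 − 9.3) / 5 = -0.2200%
Mean R_m = (5.0 − 3.2 + 9.8 − 5.0 − 4.1) / 5 = 0.5000%
Σ(R_i − R̄_i)(R_m − R̄_m) = 303.8000  ⇒  Cov = 303.8000 / 4 = 75.9500
Σ(R_m − R̄_m)² = 171.8400  ⇒  Var(R_m) = 171.8400 / 4 = 42.9600
β = Cov / Var(R_m) = 75.9500 / 42.9600 = 1.7679
MRP = 11.3% − 2.9% = 8.40%
E(R) = R_f + β × MRP = 2.9% + 1.7679 × 8.4% = 17.75%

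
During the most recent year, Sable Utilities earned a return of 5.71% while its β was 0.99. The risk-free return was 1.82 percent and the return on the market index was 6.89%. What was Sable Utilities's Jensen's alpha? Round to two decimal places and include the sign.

Market excess return = 6.89% − 1.82% = 5.07%
CAPM benchmark = R_f + β(R_m − R_f) = 1.82% + 0.99 × 5.07% = 6.8393%
α = actual − benchmark = 5.71% − 6.8393% = -1.13%

-1.13%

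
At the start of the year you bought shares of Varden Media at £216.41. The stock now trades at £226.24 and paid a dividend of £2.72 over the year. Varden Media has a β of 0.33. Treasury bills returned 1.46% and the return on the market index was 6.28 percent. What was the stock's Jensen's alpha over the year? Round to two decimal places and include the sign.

Realised HPR = (P1 + D1 − P0) / P0 = (226.24 + 2.72 − 216.41) / 216.41 = 12.55 / 216.41 = 5.7992%
MRP = 6.28% − 1.46% = 4.82%
CAPM required = R_f + β·MRP = 1.46% + 0.33 × 4.82% = 3.0506%
α = realised − required = 5.7992% − 3.0506% = +2.75%

+2.75%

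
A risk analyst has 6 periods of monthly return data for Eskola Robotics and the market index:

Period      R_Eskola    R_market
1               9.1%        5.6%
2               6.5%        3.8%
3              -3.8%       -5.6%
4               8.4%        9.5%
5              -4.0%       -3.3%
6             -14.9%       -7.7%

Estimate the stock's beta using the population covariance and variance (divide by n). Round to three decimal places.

Mean R_i = (9.1 + 6.5 − 3.8 + 8.4 − 4.0 − 14.9) / 6 = 0.2167%
Mean R_m = (5.6 + 3.8 − 5.6 + 9.5 − 3.3 − 7.7) / 6 = 0.3833%
Σ(R_i − R̄_i)(R_m − R̄_m) = 304.1717  ⇒  Cov = 304.1717 / 6 = 50.6953
Σ(R_m − R̄_m)² = 236.7083  ⇒  Var(R_m) = 236.7083 / 6 = 39.4514
β = Cov / Var(R_m) = 50.6953 / 39.4514 = 1.2850

1.285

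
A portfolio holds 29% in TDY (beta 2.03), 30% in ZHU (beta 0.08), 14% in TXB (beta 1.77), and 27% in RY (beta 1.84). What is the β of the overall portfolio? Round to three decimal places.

β_P = Σ w_i β_i = 0.29×2.03 + 0.30×0.08 + 0.14×1.77 + 0.27×1.84 = 1.3573

1.357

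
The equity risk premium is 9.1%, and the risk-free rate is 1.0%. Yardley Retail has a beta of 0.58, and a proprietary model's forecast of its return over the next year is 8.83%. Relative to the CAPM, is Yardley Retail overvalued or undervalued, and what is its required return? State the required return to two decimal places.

Required return = R_f + β·MRP = 1.0% + 0.58 × 9.1% = 6.28%
Forecast 8.83% > required 6.28% → the stock plots above the SML → undervalued.

Undervalued; required return 6.28%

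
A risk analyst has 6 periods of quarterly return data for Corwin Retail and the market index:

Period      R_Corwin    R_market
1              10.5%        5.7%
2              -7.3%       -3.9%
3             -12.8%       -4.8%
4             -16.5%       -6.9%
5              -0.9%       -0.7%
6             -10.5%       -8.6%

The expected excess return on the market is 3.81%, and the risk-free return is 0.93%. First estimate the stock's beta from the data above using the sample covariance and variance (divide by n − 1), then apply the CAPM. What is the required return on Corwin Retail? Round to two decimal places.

7.73%

Mean R_i = (10.5 − 7.3 − 12.8 − 16.5 − 0.9 − 10.5) / 6 = -6.2500%
Mean R_m = (5.7 − 3.9 − 4.8 − 6.9 − 0.7 − 8.6) / 6 = -3.2000%
Σ(R_i − R̄_i)(R_m − R̄_m) = 234.5400  ⇒  Cov = 234.5400 / 5 = 46.9080
Σ(R_m − R̄_m)² = 131.3600  ⇒  Var(R_m) = 131.3600 / 5 = 26.2720
β = Cov / Var(R_m) = 46.9080 / 26.2720 = 1.7855
E(R) = R_f + β × MRP = 0.93% + 1.7855 × 3.81% = 7.73%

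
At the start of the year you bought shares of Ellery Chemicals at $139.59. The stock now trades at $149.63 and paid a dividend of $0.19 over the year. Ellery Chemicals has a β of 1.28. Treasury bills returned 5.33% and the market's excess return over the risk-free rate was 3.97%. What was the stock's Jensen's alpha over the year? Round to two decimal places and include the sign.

-3.08%

Realised HPR = (P1 + D1 − P0) / P0 = (149.63 + 0.19 − 139.59) / 139.59 = 10.23 / 139.59 = 7.3286%
CAPM required = R_f + β·MRP = 5.33% + 1.28 × 3.97% = 10.4116%
α = realised − required = 7.3286% − 10.4116% = -3.08%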